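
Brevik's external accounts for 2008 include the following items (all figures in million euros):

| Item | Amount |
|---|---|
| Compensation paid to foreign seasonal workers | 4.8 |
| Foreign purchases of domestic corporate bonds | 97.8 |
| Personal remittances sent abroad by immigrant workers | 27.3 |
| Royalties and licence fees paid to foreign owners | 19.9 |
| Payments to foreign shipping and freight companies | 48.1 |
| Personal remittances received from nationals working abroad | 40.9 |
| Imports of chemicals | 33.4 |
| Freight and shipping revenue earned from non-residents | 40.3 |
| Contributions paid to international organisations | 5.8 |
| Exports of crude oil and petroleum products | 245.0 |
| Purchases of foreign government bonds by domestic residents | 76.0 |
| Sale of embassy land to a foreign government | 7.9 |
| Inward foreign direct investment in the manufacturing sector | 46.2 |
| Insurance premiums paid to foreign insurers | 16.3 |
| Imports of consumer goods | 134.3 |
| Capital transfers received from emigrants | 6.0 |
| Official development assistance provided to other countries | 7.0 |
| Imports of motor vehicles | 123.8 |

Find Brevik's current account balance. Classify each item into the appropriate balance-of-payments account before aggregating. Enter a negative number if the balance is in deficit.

Goods: 245.0 - 33.4 - 134.3 - 123.8 = -46.5
Services: -16.3 + 40.3 - 19.9 - 48.1 = -44.0
Primary income: -4.8
Secondary income: -7.0 - 27.3 + 40.9 - 5.8 = 0.8
Current account = (-46.5) + (-44.0) + (-4.8) + 0.8 = -94.5
(Excluded from the current account — financial account: foreign purchases of domestic corporate bonds 97.8, purchases of foreign government bonds by domestic residents 76.0, inward foreign direct investment in the manufacturing sector 46.2; capital account: sale of embassy land to a foreign government 7.9, capital transfers received from emigrants 6.0.)

-94.5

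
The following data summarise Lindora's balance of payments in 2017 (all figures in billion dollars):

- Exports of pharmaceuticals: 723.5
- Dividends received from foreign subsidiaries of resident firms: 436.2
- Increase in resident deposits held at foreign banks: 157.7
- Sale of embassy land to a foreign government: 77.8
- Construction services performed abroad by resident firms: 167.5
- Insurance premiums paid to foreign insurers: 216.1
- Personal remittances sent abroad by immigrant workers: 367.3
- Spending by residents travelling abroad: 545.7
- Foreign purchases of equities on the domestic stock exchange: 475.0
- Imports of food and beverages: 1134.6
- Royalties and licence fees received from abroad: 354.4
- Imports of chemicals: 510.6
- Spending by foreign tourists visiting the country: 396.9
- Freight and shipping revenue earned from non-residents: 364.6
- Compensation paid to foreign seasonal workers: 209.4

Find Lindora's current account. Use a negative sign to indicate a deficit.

Goods: 723.5 - 1134.6 - 510.6 = -921.7
Services: -545.7 + 396.9 + 364.6 + 167.5 + 354.4 - 216.1 = 521.6
Primary income: -209.4 + 436.2 = 226.8
Secondary income: -367.3
Current account = (-921.7) + 521.6 + 226.8 + (-367.3) = -540.6
(Excluded from the current account — financial account: increase in resident deposits held at foreign banks 157.7, foreign purchases of equities on the domestic stock exchange 475.0; capital account: sale of embassy land to a foreign government 77.8.)

-540.6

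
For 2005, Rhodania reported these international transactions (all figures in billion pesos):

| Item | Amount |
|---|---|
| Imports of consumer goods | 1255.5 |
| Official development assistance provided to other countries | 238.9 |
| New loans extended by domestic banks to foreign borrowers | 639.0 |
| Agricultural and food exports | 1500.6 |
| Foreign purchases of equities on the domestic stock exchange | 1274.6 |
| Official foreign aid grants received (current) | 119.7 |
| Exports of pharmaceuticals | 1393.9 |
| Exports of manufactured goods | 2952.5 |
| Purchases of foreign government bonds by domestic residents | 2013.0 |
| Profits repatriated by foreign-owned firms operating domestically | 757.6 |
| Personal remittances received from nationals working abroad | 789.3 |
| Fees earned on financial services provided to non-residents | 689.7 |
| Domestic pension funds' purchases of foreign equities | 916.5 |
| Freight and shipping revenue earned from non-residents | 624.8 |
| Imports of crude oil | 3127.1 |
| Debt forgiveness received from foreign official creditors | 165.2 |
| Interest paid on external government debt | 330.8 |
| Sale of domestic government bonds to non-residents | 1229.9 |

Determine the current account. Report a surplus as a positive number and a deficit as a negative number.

2360.6

Goods: 1500.6 + 1393.9 + 2952.5 - 3127.1 - 1255.5 = 1464.4
Services: 624.8 + 689.7 = 1314.5
Primary income: -330.8 - 757.6 = -1088.4
Secondary income: 119.7 - 238.9 + 789.3 = 670.1
Current account = 1464.4 + 1314.5 + (-1088.4) + 670.1 = 2360.6
(Excluded from the current account — financial account: new loans extended by domestic banks to foreign borrowers 639.0, foreign purchases of equities on the domestic stock exchange 1274.6, purchases of foreign government bonds by domestic residents 2013.0, domestic pension funds' purchases of foreign equities 916.5, sale of domestic government bonds to non-residents 1229.9; capital account: debt forgiveness received from foreign official creditors 165.2.)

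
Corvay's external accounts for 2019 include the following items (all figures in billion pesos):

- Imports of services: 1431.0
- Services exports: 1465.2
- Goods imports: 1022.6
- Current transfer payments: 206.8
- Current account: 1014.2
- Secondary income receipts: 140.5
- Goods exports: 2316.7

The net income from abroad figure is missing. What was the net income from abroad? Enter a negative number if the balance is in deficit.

-247.8

Current account = goods balance + services balance + net primary income + net secondary income
Sum of the known components = 1262.0
Net income from abroad = CA - (known components) = 1014.2 - 1262.0 = -247.8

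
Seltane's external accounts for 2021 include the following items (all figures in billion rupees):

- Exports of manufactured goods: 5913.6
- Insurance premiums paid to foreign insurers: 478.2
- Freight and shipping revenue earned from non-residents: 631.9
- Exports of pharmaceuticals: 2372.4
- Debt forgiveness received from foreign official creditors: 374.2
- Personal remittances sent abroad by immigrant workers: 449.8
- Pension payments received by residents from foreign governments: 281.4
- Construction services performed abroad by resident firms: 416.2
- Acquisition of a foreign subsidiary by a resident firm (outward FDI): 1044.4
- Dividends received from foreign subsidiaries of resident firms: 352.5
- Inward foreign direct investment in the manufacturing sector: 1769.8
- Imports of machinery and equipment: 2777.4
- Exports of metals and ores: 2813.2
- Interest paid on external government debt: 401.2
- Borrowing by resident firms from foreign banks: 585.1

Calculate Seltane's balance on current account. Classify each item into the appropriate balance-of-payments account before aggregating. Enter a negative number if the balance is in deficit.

8674.6

Goods: 2372.4 + 5913.6 + 2813.2 - 2777.4 = 8321.8
Services: 416.2 + 631.9 - 478.2 = 569.9
Primary income: -401.2 + 352.5 = -48.7
Secondary income: -449.8 + 281.4 = -168.4
Current account = 8321.8 + 569.9 + (-48.7) + (-168.4) = 8674.6
(Excluded from the current account — capital account: debt forgiveness received from foreign official creditors 374.2; financial account: acquisition of a foreign subsidiary by a resident firm (outward FDI) 1044.4, inward foreign direct investment in the manufacturing sector 1769.8, borrowing by resident firms from foreign banks 585.1.)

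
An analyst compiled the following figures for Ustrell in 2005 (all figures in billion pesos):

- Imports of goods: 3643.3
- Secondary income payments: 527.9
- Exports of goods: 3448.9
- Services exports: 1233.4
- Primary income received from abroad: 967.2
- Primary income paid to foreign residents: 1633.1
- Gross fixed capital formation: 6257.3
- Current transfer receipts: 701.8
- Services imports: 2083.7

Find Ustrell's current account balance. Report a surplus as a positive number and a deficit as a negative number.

Goods balance = 3448.9 - 3643.3 = -194.4
Services balance = 1233.4 - 2083.7 = -850.3
Trade balance (goods + services) = -194.4 + (-850.3) = -1044.7
Net primary income = 967.2 - 1633.1 = -665.9
Net secondary income = 701.8 - 527.9 = 173.9
Current account = -1044.7 + (-665.9) + 173.9 = -1536.7

-1536.7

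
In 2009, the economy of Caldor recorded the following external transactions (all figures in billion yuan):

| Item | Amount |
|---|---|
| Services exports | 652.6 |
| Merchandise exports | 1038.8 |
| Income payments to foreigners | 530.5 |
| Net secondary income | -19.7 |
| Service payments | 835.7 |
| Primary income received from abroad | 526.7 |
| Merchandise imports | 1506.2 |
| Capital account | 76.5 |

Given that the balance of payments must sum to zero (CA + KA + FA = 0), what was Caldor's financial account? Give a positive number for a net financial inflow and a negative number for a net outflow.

597.5

Goods balance = 1038.8 - 1506.2 = -467.4
Services balance = 652.6 - 835.7 = -183.1
Trade balance (goods + services) = -467.4 + (-183.1) = -650.5
Net primary income = 526.7 - 530.5 = -3.8
Net secondary income = -19.7
Current account = -650.5 + (-3.8) + (-19.7) = -674.0
Financial account = -(-674.0 + 76.5) = 597.5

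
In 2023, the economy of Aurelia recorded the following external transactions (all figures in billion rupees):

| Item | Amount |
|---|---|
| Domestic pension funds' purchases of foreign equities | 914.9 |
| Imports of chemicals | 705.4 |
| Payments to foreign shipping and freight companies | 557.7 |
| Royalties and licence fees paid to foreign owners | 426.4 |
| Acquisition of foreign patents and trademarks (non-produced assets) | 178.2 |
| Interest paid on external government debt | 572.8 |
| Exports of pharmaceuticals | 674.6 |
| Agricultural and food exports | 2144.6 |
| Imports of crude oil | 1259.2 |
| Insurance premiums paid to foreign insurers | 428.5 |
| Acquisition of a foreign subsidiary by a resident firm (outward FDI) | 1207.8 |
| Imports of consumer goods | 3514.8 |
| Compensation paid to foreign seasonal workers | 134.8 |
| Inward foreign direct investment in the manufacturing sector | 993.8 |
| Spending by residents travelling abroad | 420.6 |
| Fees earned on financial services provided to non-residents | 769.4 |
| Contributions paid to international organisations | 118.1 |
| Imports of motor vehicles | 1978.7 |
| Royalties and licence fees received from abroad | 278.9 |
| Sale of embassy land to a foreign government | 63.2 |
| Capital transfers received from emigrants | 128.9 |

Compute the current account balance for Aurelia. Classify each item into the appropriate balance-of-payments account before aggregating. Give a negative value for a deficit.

-6249.5

Goods: 674.6 - 3514.8 - 1259.2 - 705.4 - 1978.7 + 2144.6 = -4638.9
Services: -426.4 + 278.9 - 420.6 - 428.5 - 557.7 + 769.4 = -784.9
Primary income: -572.8 - 134.8 = -707.6
Secondary income: -118.1
Current account = (-4638.9) + (-784.9) + (-707.6) + (-118.1) = -6249.5
(Excluded from the current account — financial account: domestic pension funds' purchases of foreign equities 914.9, acquisition of a foreign subsidiary by a resident firm (outward FDI) 1207.8, inward foreign direct investment in the manufacturing sector 993.8; capital account: acquisition of foreign patents and trademarks (non-produced assets) 178.2, sale of embassy land to a foreign government 63.2, capital transfers received from emigrants 128.9.)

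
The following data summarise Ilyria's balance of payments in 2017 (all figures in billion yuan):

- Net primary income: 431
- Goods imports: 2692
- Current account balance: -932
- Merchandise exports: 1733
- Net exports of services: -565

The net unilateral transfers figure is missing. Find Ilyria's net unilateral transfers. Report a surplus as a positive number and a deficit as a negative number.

Current account = goods balance + services balance + net primary income + net secondary income
Sum of the known components = -1093
Net unilateral transfers = CA - (known components) = -932 - (-1093) = 161

161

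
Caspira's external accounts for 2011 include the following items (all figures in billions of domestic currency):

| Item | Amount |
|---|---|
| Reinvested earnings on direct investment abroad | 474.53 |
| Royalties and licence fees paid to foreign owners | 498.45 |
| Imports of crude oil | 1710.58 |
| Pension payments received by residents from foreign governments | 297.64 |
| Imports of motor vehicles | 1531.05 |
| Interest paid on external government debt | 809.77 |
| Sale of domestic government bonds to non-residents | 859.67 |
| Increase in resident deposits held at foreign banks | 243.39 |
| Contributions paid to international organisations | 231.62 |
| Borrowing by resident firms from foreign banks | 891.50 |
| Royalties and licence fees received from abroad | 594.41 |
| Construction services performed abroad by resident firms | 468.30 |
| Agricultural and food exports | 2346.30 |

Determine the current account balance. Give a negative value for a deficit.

-600.29

Goods: 2346.30 - 1710.58 - 1531.05 = -895.33
Services: 468.30 + 594.41 - 498.45 = 564.26
Primary income: -809.77 + 474.53 = -335.24
Secondary income: 297.64 - 231.62 = 66.02
Current account = (-895.33) + 564.26 + (-335.24) + 66.02 = -600.29
(Excluded from the current account — financial account: sale of domestic government bonds to non-residents 859.67, increase in resident deposits held at foreign banks 243.39, borrowing by resident firms from foreign banks 891.50.)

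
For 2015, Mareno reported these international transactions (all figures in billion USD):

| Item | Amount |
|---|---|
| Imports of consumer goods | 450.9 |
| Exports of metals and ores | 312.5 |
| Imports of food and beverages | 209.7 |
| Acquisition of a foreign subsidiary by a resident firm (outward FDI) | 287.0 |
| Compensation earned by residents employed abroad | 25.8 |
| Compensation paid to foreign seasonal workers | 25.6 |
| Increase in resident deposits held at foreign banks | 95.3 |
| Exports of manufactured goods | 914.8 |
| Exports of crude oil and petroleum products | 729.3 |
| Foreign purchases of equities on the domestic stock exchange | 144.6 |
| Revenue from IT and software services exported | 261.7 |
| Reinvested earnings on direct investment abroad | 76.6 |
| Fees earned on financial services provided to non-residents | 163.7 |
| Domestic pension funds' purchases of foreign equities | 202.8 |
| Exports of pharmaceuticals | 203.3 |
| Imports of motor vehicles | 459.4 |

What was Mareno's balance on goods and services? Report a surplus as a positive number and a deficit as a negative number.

1465.3

Goods: -450.9 - 209.7 + 729.3 + 914.8 + 312.5 - 459.4 + 203.3 = 1039.9
Services: 261.7 + 163.7 = 425.4
Trade balance = 1039.9 + 425.4 = 1465.3
(Excluded from the trade balance — financial account: acquisition of a foreign subsidiary by a resident firm (outward FDI) 287.0, increase in resident deposits held at foreign banks 95.3, foreign purchases of equities on the domestic stock exchange 144.6, domestic pension funds' purchases of foreign equities 202.8; primary income: compensation earned by residents employed abroad 25.8, compensation paid to foreign seasonal workers 25.6, reinvested earnings on direct investment abroad 76.6.)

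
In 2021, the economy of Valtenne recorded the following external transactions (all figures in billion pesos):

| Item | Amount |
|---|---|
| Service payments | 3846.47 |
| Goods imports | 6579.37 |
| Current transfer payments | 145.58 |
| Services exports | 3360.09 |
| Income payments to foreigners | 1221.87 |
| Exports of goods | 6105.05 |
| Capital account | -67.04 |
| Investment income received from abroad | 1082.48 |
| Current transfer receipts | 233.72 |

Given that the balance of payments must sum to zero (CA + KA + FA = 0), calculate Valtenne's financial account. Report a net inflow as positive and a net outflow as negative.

Goods balance = 6105.05 - 6579.37 = -474.32
Services balance = 3360.09 - 3846.47 = -486.38
Trade balance (goods + services) = -474.32 + (-486.38) = -960.70
Net primary income = 1082.48 - 1221.87 = -139.39
Net secondary income = 233.72 - 145.58 = 88.14
Current account = -960.70 + (-139.39) + 88.14 = -1011.95
Financial account = -(-1011.95 + (-67.04)) = 1078.99

1078.99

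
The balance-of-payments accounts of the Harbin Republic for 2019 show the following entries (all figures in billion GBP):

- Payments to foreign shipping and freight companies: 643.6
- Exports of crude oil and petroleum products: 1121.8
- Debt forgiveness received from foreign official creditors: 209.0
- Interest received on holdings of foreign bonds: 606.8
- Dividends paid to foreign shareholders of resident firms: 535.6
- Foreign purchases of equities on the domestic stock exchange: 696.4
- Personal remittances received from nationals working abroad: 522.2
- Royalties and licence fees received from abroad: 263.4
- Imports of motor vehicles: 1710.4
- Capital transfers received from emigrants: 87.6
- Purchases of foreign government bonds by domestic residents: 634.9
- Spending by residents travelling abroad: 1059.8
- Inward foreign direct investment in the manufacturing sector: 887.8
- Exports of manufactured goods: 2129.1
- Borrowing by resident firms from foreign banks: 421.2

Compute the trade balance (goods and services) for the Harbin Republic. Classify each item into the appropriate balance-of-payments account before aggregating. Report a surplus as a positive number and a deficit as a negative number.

100.5

Goods: -1710.4 + 1121.8 + 2129.1 = 1540.5
Services: -1059.8 - 643.6 + 263.4 = -1440.0
Trade balance = 1540.5 + (-1440.0) = 100.5
(Excluded from the trade balance — capital account: debt forgiveness received from foreign official creditors 209.0, capital transfers received from emigrants 87.6; primary income: interest received on holdings of foreign bonds 606.8, dividends paid to foreign shareholders of resident firms 535.6; financial account: foreign purchases of equities on the domestic stock exchange 696.4, purchases of foreign government bonds by domestic residents 634.9, inward foreign direct investment in the manufacturing sector 887.8, borrowing by resident firms from foreign banks 421.2; secondary income: personal remittances received from nationals working abroad 522.2.)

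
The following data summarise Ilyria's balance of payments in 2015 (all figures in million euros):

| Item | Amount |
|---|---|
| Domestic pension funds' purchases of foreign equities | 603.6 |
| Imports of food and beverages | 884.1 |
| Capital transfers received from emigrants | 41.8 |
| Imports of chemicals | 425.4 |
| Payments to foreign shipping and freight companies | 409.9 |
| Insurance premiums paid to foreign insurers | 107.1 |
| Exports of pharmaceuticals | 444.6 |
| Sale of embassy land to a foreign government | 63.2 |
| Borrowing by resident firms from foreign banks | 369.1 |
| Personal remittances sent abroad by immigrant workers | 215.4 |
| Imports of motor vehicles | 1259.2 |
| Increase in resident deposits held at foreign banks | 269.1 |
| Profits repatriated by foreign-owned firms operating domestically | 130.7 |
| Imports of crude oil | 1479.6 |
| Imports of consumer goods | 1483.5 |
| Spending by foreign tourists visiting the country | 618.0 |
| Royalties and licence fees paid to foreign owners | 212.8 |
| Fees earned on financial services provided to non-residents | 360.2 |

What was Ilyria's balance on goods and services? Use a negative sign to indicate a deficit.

-4838.8

Goods: -1479.6 - 884.1 - 425.4 - 1259.2 - 1483.5 + 444.6 = -5087.2
Services: 360.2 - 212.8 - 107.1 + 618.0 - 409.9 = 248.4
Trade balance = -5087.2 + 248.4 = -4838.8
(Excluded from the trade balance — financial account: domestic pension funds' purchases of foreign equities 603.6, borrowing by resident firms from foreign banks 369.1, increase in resident deposits held at foreign banks 269.1; capital account: capital transfers received from emigrants 41.8, sale of embassy land to a foreign government 63.2; secondary income: personal remittances sent abroad by immigrant workers 215.4; primary income: profits repatriated by foreign-owned firms operating domestically 130.7.)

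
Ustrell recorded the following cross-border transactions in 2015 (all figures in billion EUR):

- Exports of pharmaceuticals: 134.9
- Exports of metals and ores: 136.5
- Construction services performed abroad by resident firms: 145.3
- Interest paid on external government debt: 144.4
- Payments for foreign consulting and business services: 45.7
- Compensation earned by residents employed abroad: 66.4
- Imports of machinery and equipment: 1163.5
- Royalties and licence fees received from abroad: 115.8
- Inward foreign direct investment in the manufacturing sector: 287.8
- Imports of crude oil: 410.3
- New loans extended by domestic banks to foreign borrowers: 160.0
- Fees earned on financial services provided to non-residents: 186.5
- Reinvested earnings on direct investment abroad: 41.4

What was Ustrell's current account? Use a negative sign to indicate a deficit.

-937.1

Goods: 134.9 + 136.5 - 1163.5 - 410.3 = -1302.4
Services: 115.8 - 45.7 + 186.5 + 145.3 = 401.9
Primary income: 66.4 + 41.4 - 144.4 = -36.6
Current account = (-1302.4) + 401.9 + (-36.6) = -937.1
(Excluded from the current account — financial account: inward foreign direct investment in the manufacturing sector 287.8, new loans extended by domestic banks to foreign borrowers 160.0.)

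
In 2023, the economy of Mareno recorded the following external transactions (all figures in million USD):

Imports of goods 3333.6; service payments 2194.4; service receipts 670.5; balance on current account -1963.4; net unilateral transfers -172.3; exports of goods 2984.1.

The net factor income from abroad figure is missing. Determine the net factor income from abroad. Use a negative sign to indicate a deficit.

Current account = goods balance + services balance + net primary income + net secondary income
Sum of the known components = -2045.7
Net factor income from abroad = CA - (known components) = -1963.4 - (-2045.7) = 82.3

82.3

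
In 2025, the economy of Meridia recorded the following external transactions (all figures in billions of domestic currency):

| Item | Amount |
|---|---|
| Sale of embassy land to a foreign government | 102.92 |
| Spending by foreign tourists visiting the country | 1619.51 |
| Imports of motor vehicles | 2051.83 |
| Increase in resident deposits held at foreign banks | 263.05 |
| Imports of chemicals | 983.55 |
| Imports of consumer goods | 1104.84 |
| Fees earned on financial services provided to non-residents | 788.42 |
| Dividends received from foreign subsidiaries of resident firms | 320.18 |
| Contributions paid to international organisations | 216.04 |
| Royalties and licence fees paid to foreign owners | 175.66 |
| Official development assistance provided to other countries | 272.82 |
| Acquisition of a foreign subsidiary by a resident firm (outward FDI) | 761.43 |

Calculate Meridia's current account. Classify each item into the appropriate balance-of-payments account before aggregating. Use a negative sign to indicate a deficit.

-2076.63

Goods: -1104.84 - 2051.83 - 983.55 = -4140.22
Services: 1619.51 + 788.42 - 175.66 = 2232.27
Primary income: 320.18
Secondary income: -216.04 - 272.82 = -488.86
Current account = (-4140.22) + 2232.27 + 320.18 + (-488.86) = -2076.63
(Excluded from the current account — capital account: sale of embassy land to a foreign government 102.92; financial account: increase in resident deposits held at foreign banks 263.05, acquisition of a foreign subsidiary by a resident firm (outward FDI) 761.43.)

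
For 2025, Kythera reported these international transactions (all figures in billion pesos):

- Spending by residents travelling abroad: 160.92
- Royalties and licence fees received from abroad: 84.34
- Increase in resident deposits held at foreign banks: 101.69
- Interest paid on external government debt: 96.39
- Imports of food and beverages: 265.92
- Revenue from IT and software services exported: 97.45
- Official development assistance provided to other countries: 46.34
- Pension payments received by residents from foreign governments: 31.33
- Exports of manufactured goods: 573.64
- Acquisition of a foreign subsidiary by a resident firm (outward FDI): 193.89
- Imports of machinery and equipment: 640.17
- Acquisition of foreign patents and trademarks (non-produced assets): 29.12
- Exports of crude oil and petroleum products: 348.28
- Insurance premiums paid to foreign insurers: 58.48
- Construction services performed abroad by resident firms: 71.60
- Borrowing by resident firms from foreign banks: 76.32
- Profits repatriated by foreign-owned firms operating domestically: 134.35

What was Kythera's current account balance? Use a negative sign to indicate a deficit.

-195.93

Goods: -640.17 + 348.28 + 573.64 - 265.92 = 15.83
Services: 71.60 + 84.34 - 58.48 + 97.45 - 160.92 = 33.99
Primary income: -134.35 - 96.39 = -230.74
Secondary income: 31.33 - 46.34 = -15.01
Current account = 15.83 + 33.99 + (-230.74) + (-15.01) = -195.93
(Excluded from the current account — financial account: increase in resident deposits held at foreign banks 101.69, acquisition of a foreign subsidiary by a resident firm (outward FDI) 193.89, borrowing by resident firms from foreign banks 76.32; capital account: acquisition of foreign patents and trademarks (non-produced assets) 29.12.)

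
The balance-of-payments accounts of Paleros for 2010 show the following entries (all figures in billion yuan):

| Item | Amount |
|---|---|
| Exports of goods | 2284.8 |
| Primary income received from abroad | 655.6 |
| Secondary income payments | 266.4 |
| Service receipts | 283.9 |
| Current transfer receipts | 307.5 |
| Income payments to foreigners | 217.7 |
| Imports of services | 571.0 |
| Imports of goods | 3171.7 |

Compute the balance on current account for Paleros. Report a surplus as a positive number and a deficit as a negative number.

Goods balance = 2284.8 - 3171.7 = -886.9
Services balance = 283.9 - 571.0 = -287.1
Trade balance (goods + services) = -886.9 + (-287.1) = -1174.0
Net primary income = 655.6 - 217.7 = 437.9
Net secondary income = 307.5 - 266.4 = 41.1
Current account = -1174.0 + 437.9 + 41.1 = -695.0

-695.0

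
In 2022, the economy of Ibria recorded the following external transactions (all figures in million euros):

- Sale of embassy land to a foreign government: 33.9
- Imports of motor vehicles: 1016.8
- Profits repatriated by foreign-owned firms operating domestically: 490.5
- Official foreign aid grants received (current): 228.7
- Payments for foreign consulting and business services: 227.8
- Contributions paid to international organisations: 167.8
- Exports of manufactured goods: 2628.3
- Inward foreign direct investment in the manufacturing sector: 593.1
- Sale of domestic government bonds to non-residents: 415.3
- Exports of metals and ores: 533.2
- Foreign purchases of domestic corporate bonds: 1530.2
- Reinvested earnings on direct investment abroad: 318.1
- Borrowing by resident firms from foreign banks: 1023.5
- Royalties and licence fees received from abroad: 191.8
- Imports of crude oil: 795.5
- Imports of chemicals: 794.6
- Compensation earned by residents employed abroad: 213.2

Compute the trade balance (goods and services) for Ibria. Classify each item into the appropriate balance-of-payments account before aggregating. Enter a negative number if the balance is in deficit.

Goods: 533.2 - 794.6 - 1016.8 + 2628.3 - 795.5 = 554.6
Services: -227.8 + 191.8 = -36.0
Trade balance = 554.6 + (-36.0) = 518.6
(Excluded from the trade balance — capital account: sale of embassy land to a foreign government 33.9; primary income: profits repatriated by foreign-owned firms operating domestically 490.5, reinvested earnings on direct investment abroad 318.1, compensation earned by residents employed abroad 213.2; secondary income: official foreign aid grants received (current) 228.7, contributions paid to international organisations 167.8; financial account: inward foreign direct investment in the manufacturing sector 593.1, sale of domestic government bonds to non-residents 415.3, foreign purchases of domestic corporate bonds 1530.2, borrowing by resident firms from foreign banks 1023.5.)

518.6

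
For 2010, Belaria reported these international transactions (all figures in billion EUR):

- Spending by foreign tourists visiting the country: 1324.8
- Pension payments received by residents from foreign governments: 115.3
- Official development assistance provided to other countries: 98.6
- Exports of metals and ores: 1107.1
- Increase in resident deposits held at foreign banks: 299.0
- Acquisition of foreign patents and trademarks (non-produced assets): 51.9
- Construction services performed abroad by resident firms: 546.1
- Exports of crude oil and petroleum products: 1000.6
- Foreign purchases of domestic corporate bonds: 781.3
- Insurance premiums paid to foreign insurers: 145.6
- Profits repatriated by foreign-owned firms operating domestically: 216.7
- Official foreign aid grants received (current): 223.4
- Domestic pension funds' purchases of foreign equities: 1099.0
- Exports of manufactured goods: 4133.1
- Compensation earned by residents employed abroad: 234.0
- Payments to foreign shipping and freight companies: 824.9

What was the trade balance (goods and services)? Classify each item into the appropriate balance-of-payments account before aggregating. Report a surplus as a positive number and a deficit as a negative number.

7141.2

Goods: 1000.6 + 1107.1 + 4133.1 = 6240.8
Services: -145.6 - 824.9 + 1324.8 + 546.1 = 900.4
Trade balance = 6240.8 + 900.4 = 7141.2
(Excluded from the trade balance — secondary income: pension payments received by residents from foreign governments 115.3, official development assistance provided to other countries 98.6, official foreign aid grants received (current) 223.4; financial account: increase in resident deposits held at foreign banks 299.0, foreign purchases of domestic corporate bonds 781.3, domestic pension funds' purchases of foreign equities 1099.0; capital account: acquisition of foreign patents and trademarks (non-produced assets) 51.9; primary income: profits repatriated by foreign-owned firms operating domestically 216.7, compensation earned by residents employed abroad 234.0.)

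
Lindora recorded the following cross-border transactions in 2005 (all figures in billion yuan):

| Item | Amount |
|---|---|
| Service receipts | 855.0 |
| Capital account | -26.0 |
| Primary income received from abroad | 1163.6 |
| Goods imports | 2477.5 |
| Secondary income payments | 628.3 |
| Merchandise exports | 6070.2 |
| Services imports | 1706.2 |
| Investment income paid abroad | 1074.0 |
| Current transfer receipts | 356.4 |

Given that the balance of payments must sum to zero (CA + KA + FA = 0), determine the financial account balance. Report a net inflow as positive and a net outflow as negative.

-2533.2

Goods balance = 6070.2 - 2477.5 = 3592.7
Services balance = 855.0 - 1706.2 = -851.2
Trade balance (goods + services) = 3592.7 + (-851.2) = 2741.5
Net primary income = 1163.6 - 1074.0 = 89.6
Net secondary income = 356.4 - 628.3 = -271.9
Current account = 2741.5 + 89.6 + (-271.9) = 2559.2
Financial account = -(2559.2 + (-26.0)) = -2533.2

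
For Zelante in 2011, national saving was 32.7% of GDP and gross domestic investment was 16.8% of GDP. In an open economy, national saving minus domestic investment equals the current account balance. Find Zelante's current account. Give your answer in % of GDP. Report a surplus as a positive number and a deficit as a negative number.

CA = S - I = 32.7 - 16.8 = 15.9

15.9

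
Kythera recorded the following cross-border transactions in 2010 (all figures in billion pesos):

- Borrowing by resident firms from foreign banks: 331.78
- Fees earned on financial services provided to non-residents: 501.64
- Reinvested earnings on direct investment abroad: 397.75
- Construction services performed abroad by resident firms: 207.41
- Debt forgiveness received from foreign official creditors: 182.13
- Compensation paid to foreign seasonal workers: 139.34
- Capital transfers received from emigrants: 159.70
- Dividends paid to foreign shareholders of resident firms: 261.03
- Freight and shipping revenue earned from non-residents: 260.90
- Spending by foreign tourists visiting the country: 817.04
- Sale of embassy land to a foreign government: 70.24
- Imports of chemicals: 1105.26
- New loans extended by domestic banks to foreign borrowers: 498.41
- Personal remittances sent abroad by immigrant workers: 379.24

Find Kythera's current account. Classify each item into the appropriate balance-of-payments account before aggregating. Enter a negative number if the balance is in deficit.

299.87

Goods: -1105.26
Services: 817.04 + 260.90 + 207.41 + 501.64 = 1786.99
Primary income: -261.03 - 139.34 + 397.75 = -2.62
Secondary income: -379.24
Current account = (-1105.26) + 1786.99 + (-2.62) + (-379.24) = 299.87
(Excluded from the current account — financial account: borrowing by resident firms from foreign banks 331.78, new loans extended by domestic banks to foreign borrowers 498.41; capital account: debt forgiveness received from foreign official creditors 182.13, capital transfers received from emigrants 159.70, sale of embassy land to a foreign government 70.24.)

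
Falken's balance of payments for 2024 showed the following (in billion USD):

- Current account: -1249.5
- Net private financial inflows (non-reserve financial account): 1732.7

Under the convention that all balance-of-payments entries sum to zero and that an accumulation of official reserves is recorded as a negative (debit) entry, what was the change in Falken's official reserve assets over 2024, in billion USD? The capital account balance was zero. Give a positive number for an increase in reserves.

Official reserve transactions balance = -((-1249.5) + 1732.7) = -483.2
An accumulation of reserves is recorded as a debit (negative entry), so the change in the stock of reserves is the negative of that balance.
Change in official reserves = -(-483.2) = 483.2

483.2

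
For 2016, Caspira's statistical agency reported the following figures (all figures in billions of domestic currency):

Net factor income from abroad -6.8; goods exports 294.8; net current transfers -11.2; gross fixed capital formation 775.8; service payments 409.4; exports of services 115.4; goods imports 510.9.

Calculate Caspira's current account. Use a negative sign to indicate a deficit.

Goods balance = 294.8 - 510.9 = -216.1
Services balance = 115.4 - 409.4 = -294.0
Trade balance (goods + services) = -216.1 + (-294.0) = -510.1
Net primary income = -6.8
Net secondary income = -11.2
Current account = -510.1 + (-6.8) + (-11.2) = -528.1

-528.1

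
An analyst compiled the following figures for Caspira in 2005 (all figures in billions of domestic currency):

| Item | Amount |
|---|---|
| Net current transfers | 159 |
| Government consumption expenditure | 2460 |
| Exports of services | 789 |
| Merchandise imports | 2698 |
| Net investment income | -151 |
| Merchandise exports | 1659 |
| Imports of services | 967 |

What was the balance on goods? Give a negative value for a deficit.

Goods balance = 1659 - 2698 = -1039

-1039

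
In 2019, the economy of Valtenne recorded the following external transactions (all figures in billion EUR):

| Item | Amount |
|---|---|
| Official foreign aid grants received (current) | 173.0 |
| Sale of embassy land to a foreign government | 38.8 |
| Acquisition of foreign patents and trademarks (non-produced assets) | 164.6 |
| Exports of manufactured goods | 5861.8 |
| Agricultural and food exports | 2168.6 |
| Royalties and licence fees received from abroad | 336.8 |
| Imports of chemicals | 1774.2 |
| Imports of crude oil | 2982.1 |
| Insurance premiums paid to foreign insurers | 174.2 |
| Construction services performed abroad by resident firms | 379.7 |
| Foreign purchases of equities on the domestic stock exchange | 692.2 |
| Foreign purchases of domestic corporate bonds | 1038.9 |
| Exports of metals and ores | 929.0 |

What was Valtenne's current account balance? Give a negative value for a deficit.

Goods: -1774.2 - 2982.1 + 5861.8 + 2168.6 + 929.0 = 4203.1
Services: 336.8 + 379.7 - 174.2 = 542.3
Secondary income: 173.0
Current account = 4203.1 + 542.3 + 173.0 = 4918.4
(Excluded from the current account — capital account: sale of embassy land to a foreign government 38.8, acquisition of foreign patents and trademarks (non-produced assets) 164.6; financial account: foreign purchases of equities on the domestic stock exchange 692.2, foreign purchases of domestic corporate bonds 1038.9.)

4918.4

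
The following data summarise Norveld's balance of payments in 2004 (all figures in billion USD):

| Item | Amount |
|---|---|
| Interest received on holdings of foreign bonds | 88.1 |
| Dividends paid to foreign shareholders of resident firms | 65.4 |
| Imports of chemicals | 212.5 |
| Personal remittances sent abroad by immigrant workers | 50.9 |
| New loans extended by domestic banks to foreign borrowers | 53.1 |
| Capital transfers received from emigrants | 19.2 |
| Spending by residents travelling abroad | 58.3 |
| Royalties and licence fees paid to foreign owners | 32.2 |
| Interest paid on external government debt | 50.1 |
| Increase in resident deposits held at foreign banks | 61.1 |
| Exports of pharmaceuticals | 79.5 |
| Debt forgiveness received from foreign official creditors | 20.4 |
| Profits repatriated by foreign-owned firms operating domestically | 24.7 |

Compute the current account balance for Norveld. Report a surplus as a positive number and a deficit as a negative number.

-326.5

Goods: -212.5 + 79.5 = -133.0
Services: -32.2 - 58.3 = -90.5
Primary income: -24.7 - 65.4 + 88.1 - 50.1 = -52.1
Secondary income: -50.9
Current account = (-133.0) + (-90.5) + (-52.1) + (-50.9) = -326.5
(Excluded from the current account — financial account: new loans extended by domestic banks to foreign borrowers 53.1, increase in resident deposits held at foreign banks 61.1; capital account: capital transfers received from emigrants 19.2, debt forgiveness received from foreign official creditors 20.4.)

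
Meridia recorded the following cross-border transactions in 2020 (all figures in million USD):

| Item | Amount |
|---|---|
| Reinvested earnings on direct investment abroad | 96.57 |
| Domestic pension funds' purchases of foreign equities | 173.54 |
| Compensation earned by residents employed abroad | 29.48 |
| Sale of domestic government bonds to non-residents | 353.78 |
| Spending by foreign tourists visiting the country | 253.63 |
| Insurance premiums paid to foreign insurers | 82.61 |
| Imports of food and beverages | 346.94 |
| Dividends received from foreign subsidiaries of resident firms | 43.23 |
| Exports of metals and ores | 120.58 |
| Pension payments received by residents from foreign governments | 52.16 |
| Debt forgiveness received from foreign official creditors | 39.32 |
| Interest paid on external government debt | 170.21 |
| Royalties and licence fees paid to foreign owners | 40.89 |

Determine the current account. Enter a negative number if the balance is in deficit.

Goods: -346.94 + 120.58 = -226.36
Services: -40.89 + 253.63 - 82.61 = 130.13
Primary income: -170.21 + 29.48 + 96.57 + 43.23 = -0.93
Secondary income: 52.16
Current account = (-226.36) + 130.13 + (-0.93) + 52.16 = -45.00
(Excluded from the current account — financial account: domestic pension funds' purchases of foreign equities 173.54, sale of domestic government bonds to non-residents 353.78; capital account: debt forgiveness received from foreign official creditors 39.32.)

-45.00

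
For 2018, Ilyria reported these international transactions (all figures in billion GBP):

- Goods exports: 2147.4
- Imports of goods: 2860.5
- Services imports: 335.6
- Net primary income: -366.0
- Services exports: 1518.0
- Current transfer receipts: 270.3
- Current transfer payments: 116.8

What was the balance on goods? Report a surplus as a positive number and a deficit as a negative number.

-713.1

Goods balance = 2147.4 - 2860.5 = -713.1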